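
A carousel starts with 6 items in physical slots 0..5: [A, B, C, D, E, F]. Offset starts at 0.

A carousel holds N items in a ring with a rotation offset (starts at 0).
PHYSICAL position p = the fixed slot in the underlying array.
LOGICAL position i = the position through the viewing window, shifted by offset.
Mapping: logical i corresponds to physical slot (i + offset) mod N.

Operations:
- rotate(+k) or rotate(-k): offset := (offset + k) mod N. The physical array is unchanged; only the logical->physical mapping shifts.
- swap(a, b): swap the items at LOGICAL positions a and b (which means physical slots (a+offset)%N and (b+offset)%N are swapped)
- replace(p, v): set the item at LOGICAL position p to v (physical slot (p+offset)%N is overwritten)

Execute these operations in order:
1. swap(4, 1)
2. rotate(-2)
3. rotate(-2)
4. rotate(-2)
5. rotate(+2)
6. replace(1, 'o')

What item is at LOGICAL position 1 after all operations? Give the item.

Answer: o

Derivation:
After op 1 (swap(4, 1)): offset=0, physical=[A,E,C,D,B,F], logical=[A,E,C,D,B,F]
After op 2 (rotate(-2)): offset=4, physical=[A,E,C,D,B,F], logical=[B,F,A,E,C,D]
After op 3 (rotate(-2)): offset=2, physical=[A,E,C,D,B,F], logical=[C,D,B,F,A,E]
After op 4 (rotate(-2)): offset=0, physical=[A,E,C,D,B,F], logical=[A,E,C,D,B,F]
After op 5 (rotate(+2)): offset=2, physical=[A,E,C,D,B,F], logical=[C,D,B,F,A,E]
After op 6 (replace(1, 'o')): offset=2, physical=[A,E,C,o,B,F], logical=[C,o,B,F,A,E]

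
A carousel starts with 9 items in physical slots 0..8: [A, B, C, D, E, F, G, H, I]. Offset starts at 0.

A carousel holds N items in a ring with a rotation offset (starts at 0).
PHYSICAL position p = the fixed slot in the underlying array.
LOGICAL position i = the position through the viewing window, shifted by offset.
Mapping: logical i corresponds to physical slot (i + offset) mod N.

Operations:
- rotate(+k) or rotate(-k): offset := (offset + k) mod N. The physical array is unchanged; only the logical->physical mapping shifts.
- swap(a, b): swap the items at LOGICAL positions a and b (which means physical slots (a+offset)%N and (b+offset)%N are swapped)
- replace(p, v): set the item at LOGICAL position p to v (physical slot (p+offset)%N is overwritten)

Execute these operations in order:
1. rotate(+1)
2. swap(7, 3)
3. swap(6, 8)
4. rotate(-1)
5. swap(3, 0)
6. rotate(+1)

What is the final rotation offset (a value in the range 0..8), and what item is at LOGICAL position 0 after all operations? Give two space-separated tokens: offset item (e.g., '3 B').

Answer: 1 B

Derivation:
After op 1 (rotate(+1)): offset=1, physical=[A,B,C,D,E,F,G,H,I], logical=[B,C,D,E,F,G,H,I,A]
After op 2 (swap(7, 3)): offset=1, physical=[A,B,C,D,I,F,G,H,E], logical=[B,C,D,I,F,G,H,E,A]
After op 3 (swap(6, 8)): offset=1, physical=[H,B,C,D,I,F,G,A,E], logical=[B,C,D,I,F,G,A,E,H]
After op 4 (rotate(-1)): offset=0, physical=[H,B,C,D,I,F,G,A,E], logical=[H,B,C,D,I,F,G,A,E]
After op 5 (swap(3, 0)): offset=0, physical=[D,B,C,H,I,F,G,A,E], logical=[D,B,C,H,I,F,G,A,E]
After op 6 (rotate(+1)): offset=1, physical=[D,B,C,H,I,F,G,A,E], logical=[B,C,H,I,F,G,A,E,D]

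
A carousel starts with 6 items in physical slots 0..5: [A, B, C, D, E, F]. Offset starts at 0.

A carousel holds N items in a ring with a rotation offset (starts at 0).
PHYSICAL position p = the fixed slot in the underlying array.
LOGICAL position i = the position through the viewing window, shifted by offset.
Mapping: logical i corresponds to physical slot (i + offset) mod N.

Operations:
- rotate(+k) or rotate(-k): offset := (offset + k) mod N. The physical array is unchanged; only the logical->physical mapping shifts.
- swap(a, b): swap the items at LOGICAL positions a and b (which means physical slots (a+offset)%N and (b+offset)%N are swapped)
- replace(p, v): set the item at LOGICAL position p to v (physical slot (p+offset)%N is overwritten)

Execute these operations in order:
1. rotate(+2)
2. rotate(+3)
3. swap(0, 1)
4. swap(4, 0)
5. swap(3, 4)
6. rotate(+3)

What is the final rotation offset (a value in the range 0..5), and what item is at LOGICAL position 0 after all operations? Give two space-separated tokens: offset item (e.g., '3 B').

After op 1 (rotate(+2)): offset=2, physical=[A,B,C,D,E,F], logical=[C,D,E,F,A,B]
After op 2 (rotate(+3)): offset=5, physical=[A,B,C,D,E,F], logical=[F,A,B,C,D,E]
After op 3 (swap(0, 1)): offset=5, physical=[F,B,C,D,E,A], logical=[A,F,B,C,D,E]
After op 4 (swap(4, 0)): offset=5, physical=[F,B,C,A,E,D], logical=[D,F,B,C,A,E]
After op 5 (swap(3, 4)): offset=5, physical=[F,B,A,C,E,D], logical=[D,F,B,A,C,E]
After op 6 (rotate(+3)): offset=2, physical=[F,B,A,C,E,D], logical=[A,C,E,D,F,B]

Answer: 2 A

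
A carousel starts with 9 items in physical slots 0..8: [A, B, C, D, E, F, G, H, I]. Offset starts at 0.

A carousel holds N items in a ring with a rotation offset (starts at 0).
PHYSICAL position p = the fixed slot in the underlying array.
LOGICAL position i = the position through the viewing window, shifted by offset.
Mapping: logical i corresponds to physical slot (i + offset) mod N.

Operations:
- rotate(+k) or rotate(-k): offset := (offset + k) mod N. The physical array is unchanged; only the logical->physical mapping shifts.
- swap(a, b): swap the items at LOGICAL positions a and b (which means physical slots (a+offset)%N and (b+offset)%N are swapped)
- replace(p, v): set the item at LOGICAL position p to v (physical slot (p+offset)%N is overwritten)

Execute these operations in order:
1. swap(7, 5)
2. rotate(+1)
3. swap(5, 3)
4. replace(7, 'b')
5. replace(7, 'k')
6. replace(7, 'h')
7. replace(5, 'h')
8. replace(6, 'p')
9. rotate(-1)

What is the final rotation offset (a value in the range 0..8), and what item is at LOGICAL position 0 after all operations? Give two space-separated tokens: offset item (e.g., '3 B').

Answer: 0 A

Derivation:
After op 1 (swap(7, 5)): offset=0, physical=[A,B,C,D,E,H,G,F,I], logical=[A,B,C,D,E,H,G,F,I]
After op 2 (rotate(+1)): offset=1, physical=[A,B,C,D,E,H,G,F,I], logical=[B,C,D,E,H,G,F,I,A]
After op 3 (swap(5, 3)): offset=1, physical=[A,B,C,D,G,H,E,F,I], logical=[B,C,D,G,H,E,F,I,A]
After op 4 (replace(7, 'b')): offset=1, physical=[A,B,C,D,G,H,E,F,b], logical=[B,C,D,G,H,E,F,b,A]
After op 5 (replace(7, 'k')): offset=1, physical=[A,B,C,D,G,H,E,F,k], logical=[B,C,D,G,H,E,F,k,A]
After op 6 (replace(7, 'h')): offset=1, physical=[A,B,C,D,G,H,E,F,h], logical=[B,C,D,G,H,E,F,h,A]
After op 7 (replace(5, 'h')): offset=1, physical=[A,B,C,D,G,H,h,F,h], logical=[B,C,D,G,H,h,F,h,A]
After op 8 (replace(6, 'p')): offset=1, physical=[A,B,C,D,G,H,h,p,h], logical=[B,C,D,G,H,h,p,h,A]
After op 9 (rotate(-1)): offset=0, physical=[A,B,C,D,G,H,h,p,h], logical=[A,B,C,D,G,H,h,p,h]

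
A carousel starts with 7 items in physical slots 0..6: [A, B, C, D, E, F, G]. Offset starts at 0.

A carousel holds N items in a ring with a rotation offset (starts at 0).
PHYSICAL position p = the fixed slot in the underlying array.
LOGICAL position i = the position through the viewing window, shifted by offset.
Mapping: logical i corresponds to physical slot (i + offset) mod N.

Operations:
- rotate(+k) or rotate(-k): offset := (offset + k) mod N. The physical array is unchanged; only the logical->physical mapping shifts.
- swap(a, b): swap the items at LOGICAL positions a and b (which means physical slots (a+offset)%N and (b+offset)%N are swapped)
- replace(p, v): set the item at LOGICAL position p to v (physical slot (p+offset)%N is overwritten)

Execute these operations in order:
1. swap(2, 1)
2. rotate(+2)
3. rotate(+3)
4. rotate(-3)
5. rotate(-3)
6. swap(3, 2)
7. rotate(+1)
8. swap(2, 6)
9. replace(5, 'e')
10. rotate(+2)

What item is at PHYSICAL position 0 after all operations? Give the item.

After op 1 (swap(2, 1)): offset=0, physical=[A,C,B,D,E,F,G], logical=[A,C,B,D,E,F,G]
After op 2 (rotate(+2)): offset=2, physical=[A,C,B,D,E,F,G], logical=[B,D,E,F,G,A,C]
After op 3 (rotate(+3)): offset=5, physical=[A,C,B,D,E,F,G], logical=[F,G,A,C,B,D,E]
After op 4 (rotate(-3)): offset=2, physical=[A,C,B,D,E,F,G], logical=[B,D,E,F,G,A,C]
After op 5 (rotate(-3)): offset=6, physical=[A,C,B,D,E,F,G], logical=[G,A,C,B,D,E,F]
After op 6 (swap(3, 2)): offset=6, physical=[A,B,C,D,E,F,G], logical=[G,A,B,C,D,E,F]
After op 7 (rotate(+1)): offset=0, physical=[A,B,C,D,E,F,G], logical=[A,B,C,D,E,F,G]
After op 8 (swap(2, 6)): offset=0, physical=[A,B,G,D,E,F,C], logical=[A,B,G,D,E,F,C]
After op 9 (replace(5, 'e')): offset=0, physical=[A,B,G,D,E,e,C], logical=[A,B,G,D,E,e,C]
After op 10 (rotate(+2)): offset=2, physical=[A,B,G,D,E,e,C], logical=[G,D,E,e,C,A,B]

Answer: A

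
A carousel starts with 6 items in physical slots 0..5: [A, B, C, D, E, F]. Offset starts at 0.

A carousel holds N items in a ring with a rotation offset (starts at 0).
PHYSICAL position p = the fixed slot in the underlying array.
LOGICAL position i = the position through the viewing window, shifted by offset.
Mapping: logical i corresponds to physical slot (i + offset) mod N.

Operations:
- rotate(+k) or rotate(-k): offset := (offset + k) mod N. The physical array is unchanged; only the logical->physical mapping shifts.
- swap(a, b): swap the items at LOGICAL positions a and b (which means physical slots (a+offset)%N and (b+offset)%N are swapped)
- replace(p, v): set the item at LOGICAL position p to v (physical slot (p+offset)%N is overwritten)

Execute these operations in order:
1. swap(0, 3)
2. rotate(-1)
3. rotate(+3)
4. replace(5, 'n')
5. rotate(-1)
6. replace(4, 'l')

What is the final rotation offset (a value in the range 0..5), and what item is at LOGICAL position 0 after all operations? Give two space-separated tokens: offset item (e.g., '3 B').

Answer: 1 n

Derivation:
After op 1 (swap(0, 3)): offset=0, physical=[D,B,C,A,E,F], logical=[D,B,C,A,E,F]
After op 2 (rotate(-1)): offset=5, physical=[D,B,C,A,E,F], logical=[F,D,B,C,A,E]
After op 3 (rotate(+3)): offset=2, physical=[D,B,C,A,E,F], logical=[C,A,E,F,D,B]
After op 4 (replace(5, 'n')): offset=2, physical=[D,n,C,A,E,F], logical=[C,A,E,F,D,n]
After op 5 (rotate(-1)): offset=1, physical=[D,n,C,A,E,F], logical=[n,C,A,E,F,D]
After op 6 (replace(4, 'l')): offset=1, physical=[D,n,C,A,E,l], logical=[n,C,A,E,l,D]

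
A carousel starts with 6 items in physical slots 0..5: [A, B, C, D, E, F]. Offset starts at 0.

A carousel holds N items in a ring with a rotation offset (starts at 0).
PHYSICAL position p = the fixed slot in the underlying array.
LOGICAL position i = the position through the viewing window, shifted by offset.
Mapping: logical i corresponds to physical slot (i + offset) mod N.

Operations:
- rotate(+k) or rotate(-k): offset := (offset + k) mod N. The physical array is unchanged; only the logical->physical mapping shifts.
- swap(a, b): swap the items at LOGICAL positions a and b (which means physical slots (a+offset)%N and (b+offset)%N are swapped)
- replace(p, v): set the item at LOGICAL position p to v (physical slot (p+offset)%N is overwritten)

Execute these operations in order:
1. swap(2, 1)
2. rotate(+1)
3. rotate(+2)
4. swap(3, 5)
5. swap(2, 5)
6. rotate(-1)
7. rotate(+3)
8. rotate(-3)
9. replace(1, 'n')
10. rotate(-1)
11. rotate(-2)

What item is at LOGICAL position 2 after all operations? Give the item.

After op 1 (swap(2, 1)): offset=0, physical=[A,C,B,D,E,F], logical=[A,C,B,D,E,F]
After op 2 (rotate(+1)): offset=1, physical=[A,C,B,D,E,F], logical=[C,B,D,E,F,A]
After op 3 (rotate(+2)): offset=3, physical=[A,C,B,D,E,F], logical=[D,E,F,A,C,B]
After op 4 (swap(3, 5)): offset=3, physical=[B,C,A,D,E,F], logical=[D,E,F,B,C,A]
After op 5 (swap(2, 5)): offset=3, physical=[B,C,F,D,E,A], logical=[D,E,A,B,C,F]
After op 6 (rotate(-1)): offset=2, physical=[B,C,F,D,E,A], logical=[F,D,E,A,B,C]
After op 7 (rotate(+3)): offset=5, physical=[B,C,F,D,E,A], logical=[A,B,C,F,D,E]
After op 8 (rotate(-3)): offset=2, physical=[B,C,F,D,E,A], logical=[F,D,E,A,B,C]
After op 9 (replace(1, 'n')): offset=2, physical=[B,C,F,n,E,A], logical=[F,n,E,A,B,C]
After op 10 (rotate(-1)): offset=1, physical=[B,C,F,n,E,A], logical=[C,F,n,E,A,B]
After op 11 (rotate(-2)): offset=5, physical=[B,C,F,n,E,A], logical=[A,B,C,F,n,E]

Answer: C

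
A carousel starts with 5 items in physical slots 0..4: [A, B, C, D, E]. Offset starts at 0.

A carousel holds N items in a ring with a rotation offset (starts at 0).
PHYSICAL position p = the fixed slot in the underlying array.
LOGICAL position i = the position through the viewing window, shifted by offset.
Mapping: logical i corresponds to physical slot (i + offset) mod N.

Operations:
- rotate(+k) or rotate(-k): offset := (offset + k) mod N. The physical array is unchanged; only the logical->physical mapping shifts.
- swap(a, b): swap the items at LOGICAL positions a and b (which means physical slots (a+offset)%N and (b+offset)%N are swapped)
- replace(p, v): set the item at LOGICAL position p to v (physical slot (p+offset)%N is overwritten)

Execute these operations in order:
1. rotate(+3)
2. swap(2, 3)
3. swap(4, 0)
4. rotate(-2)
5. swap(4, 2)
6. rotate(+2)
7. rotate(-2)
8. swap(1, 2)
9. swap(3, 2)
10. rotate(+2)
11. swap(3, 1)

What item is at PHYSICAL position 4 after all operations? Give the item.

After op 1 (rotate(+3)): offset=3, physical=[A,B,C,D,E], logical=[D,E,A,B,C]
After op 2 (swap(2, 3)): offset=3, physical=[B,A,C,D,E], logical=[D,E,B,A,C]
After op 3 (swap(4, 0)): offset=3, physical=[B,A,D,C,E], logical=[C,E,B,A,D]
After op 4 (rotate(-2)): offset=1, physical=[B,A,D,C,E], logical=[A,D,C,E,B]
After op 5 (swap(4, 2)): offset=1, physical=[C,A,D,B,E], logical=[A,D,B,E,C]
After op 6 (rotate(+2)): offset=3, physical=[C,A,D,B,E], logical=[B,E,C,A,D]
After op 7 (rotate(-2)): offset=1, physical=[C,A,D,B,E], logical=[A,D,B,E,C]
After op 8 (swap(1, 2)): offset=1, physical=[C,A,B,D,E], logical=[A,B,D,E,C]
After op 9 (swap(3, 2)): offset=1, physical=[C,A,B,E,D], logical=[A,B,E,D,C]
After op 10 (rotate(+2)): offset=3, physical=[C,A,B,E,D], logical=[E,D,C,A,B]
After op 11 (swap(3, 1)): offset=3, physical=[C,D,B,E,A], logical=[E,A,C,D,B]

Answer: A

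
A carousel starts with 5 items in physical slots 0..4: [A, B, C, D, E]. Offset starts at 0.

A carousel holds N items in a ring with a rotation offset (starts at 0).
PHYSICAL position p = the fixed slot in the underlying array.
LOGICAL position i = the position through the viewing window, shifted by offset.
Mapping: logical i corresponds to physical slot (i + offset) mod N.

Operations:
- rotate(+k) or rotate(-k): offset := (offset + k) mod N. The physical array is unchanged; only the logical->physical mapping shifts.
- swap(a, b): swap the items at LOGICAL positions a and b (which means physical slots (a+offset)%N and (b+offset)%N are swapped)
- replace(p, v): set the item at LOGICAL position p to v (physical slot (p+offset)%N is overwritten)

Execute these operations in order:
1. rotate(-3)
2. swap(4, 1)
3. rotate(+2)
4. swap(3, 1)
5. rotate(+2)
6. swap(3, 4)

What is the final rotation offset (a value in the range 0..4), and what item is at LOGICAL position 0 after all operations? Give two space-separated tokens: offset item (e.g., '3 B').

After op 1 (rotate(-3)): offset=2, physical=[A,B,C,D,E], logical=[C,D,E,A,B]
After op 2 (swap(4, 1)): offset=2, physical=[A,D,C,B,E], logical=[C,B,E,A,D]
After op 3 (rotate(+2)): offset=4, physical=[A,D,C,B,E], logical=[E,A,D,C,B]
After op 4 (swap(3, 1)): offset=4, physical=[C,D,A,B,E], logical=[E,C,D,A,B]
After op 5 (rotate(+2)): offset=1, physical=[C,D,A,B,E], logical=[D,A,B,E,C]
After op 6 (swap(3, 4)): offset=1, physical=[E,D,A,B,C], logical=[D,A,B,C,E]

Answer: 1 D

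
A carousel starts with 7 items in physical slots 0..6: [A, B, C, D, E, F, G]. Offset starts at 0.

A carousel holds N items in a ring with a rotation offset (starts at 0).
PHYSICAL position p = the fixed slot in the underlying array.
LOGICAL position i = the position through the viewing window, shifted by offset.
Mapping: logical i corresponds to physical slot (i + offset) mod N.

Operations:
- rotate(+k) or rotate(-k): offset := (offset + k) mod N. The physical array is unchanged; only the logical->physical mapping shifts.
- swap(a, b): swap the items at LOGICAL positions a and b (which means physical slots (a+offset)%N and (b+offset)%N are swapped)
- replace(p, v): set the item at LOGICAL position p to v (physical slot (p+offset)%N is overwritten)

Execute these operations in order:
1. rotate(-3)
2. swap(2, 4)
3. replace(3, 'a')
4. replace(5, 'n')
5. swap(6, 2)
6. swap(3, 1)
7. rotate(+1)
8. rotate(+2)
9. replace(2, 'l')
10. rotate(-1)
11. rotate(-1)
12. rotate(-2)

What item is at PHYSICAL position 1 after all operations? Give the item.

Answer: G

Derivation:
After op 1 (rotate(-3)): offset=4, physical=[A,B,C,D,E,F,G], logical=[E,F,G,A,B,C,D]
After op 2 (swap(2, 4)): offset=4, physical=[A,G,C,D,E,F,B], logical=[E,F,B,A,G,C,D]
After op 3 (replace(3, 'a')): offset=4, physical=[a,G,C,D,E,F,B], logical=[E,F,B,a,G,C,D]
After op 4 (replace(5, 'n')): offset=4, physical=[a,G,n,D,E,F,B], logical=[E,F,B,a,G,n,D]
After op 5 (swap(6, 2)): offset=4, physical=[a,G,n,B,E,F,D], logical=[E,F,D,a,G,n,B]
After op 6 (swap(3, 1)): offset=4, physical=[F,G,n,B,E,a,D], logical=[E,a,D,F,G,n,B]
After op 7 (rotate(+1)): offset=5, physical=[F,G,n,B,E,a,D], logical=[a,D,F,G,n,B,E]
After op 8 (rotate(+2)): offset=0, physical=[F,G,n,B,E,a,D], logical=[F,G,n,B,E,a,D]
After op 9 (replace(2, 'l')): offset=0, physical=[F,G,l,B,E,a,D], logical=[F,G,l,B,E,a,D]
After op 10 (rotate(-1)): offset=6, physical=[F,G,l,B,E,a,D], logical=[D,F,G,l,B,E,a]
After op 11 (rotate(-1)): offset=5, physical=[F,G,l,B,E,a,D], logical=[a,D,F,G,l,B,E]
After op 12 (rotate(-2)): offset=3, physical=[F,G,l,B,E,a,D], logical=[B,E,a,D,F,G,l]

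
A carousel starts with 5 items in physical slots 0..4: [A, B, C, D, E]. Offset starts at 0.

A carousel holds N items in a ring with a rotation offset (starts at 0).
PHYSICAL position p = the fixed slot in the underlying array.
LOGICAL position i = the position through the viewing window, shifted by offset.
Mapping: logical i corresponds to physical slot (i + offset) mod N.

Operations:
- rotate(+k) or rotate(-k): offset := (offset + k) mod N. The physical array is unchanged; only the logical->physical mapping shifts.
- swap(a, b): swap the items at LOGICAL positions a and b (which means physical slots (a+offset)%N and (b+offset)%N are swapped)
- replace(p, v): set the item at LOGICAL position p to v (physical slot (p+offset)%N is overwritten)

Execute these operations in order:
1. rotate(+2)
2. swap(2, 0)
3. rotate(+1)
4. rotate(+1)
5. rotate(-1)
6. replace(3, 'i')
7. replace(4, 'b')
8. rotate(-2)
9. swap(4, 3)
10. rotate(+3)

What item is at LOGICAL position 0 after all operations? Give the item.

Answer: A

Derivation:
After op 1 (rotate(+2)): offset=2, physical=[A,B,C,D,E], logical=[C,D,E,A,B]
After op 2 (swap(2, 0)): offset=2, physical=[A,B,E,D,C], logical=[E,D,C,A,B]
After op 3 (rotate(+1)): offset=3, physical=[A,B,E,D,C], logical=[D,C,A,B,E]
After op 4 (rotate(+1)): offset=4, physical=[A,B,E,D,C], logical=[C,A,B,E,D]
After op 5 (rotate(-1)): offset=3, physical=[A,B,E,D,C], logical=[D,C,A,B,E]
After op 6 (replace(3, 'i')): offset=3, physical=[A,i,E,D,C], logical=[D,C,A,i,E]
After op 7 (replace(4, 'b')): offset=3, physical=[A,i,b,D,C], logical=[D,C,A,i,b]
After op 8 (rotate(-2)): offset=1, physical=[A,i,b,D,C], logical=[i,b,D,C,A]
After op 9 (swap(4, 3)): offset=1, physical=[C,i,b,D,A], logical=[i,b,D,A,C]
After op 10 (rotate(+3)): offset=4, physical=[C,i,b,D,A], logical=[A,C,i,b,D]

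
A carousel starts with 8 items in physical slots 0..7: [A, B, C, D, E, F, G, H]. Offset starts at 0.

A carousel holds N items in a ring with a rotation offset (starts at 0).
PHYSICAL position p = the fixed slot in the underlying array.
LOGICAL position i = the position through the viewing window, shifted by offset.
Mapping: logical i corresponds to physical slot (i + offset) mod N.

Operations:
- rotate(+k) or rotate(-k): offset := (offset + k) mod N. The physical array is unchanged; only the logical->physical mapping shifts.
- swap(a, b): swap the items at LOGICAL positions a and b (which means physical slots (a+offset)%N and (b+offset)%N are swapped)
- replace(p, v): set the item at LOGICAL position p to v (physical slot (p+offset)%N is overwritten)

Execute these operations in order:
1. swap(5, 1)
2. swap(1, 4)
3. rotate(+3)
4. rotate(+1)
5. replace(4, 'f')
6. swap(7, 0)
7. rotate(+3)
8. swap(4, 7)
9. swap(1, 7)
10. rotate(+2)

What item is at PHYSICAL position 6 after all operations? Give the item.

Answer: f

Derivation:
After op 1 (swap(5, 1)): offset=0, physical=[A,F,C,D,E,B,G,H], logical=[A,F,C,D,E,B,G,H]
After op 2 (swap(1, 4)): offset=0, physical=[A,E,C,D,F,B,G,H], logical=[A,E,C,D,F,B,G,H]
After op 3 (rotate(+3)): offset=3, physical=[A,E,C,D,F,B,G,H], logical=[D,F,B,G,H,A,E,C]
After op 4 (rotate(+1)): offset=4, physical=[A,E,C,D,F,B,G,H], logical=[F,B,G,H,A,E,C,D]
After op 5 (replace(4, 'f')): offset=4, physical=[f,E,C,D,F,B,G,H], logical=[F,B,G,H,f,E,C,D]
After op 6 (swap(7, 0)): offset=4, physical=[f,E,C,F,D,B,G,H], logical=[D,B,G,H,f,E,C,F]
After op 7 (rotate(+3)): offset=7, physical=[f,E,C,F,D,B,G,H], logical=[H,f,E,C,F,D,B,G]
After op 8 (swap(4, 7)): offset=7, physical=[f,E,C,G,D,B,F,H], logical=[H,f,E,C,G,D,B,F]
After op 9 (swap(1, 7)): offset=7, physical=[F,E,C,G,D,B,f,H], logical=[H,F,E,C,G,D,B,f]
After op 10 (rotate(+2)): offset=1, physical=[F,E,C,G,D,B,f,H], logical=[E,C,G,D,B,f,H,F]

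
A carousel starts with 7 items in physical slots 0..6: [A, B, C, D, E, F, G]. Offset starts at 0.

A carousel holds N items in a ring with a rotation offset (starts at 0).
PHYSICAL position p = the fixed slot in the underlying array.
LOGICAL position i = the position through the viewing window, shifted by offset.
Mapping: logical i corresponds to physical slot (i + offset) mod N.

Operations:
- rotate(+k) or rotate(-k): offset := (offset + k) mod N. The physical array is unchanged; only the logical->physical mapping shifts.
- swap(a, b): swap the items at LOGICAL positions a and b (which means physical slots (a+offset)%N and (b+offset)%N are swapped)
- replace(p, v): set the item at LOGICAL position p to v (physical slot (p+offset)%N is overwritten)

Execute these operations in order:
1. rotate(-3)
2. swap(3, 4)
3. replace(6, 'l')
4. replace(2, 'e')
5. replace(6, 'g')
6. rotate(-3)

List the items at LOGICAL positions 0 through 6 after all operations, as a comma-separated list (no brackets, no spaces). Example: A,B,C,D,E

After op 1 (rotate(-3)): offset=4, physical=[A,B,C,D,E,F,G], logical=[E,F,G,A,B,C,D]
After op 2 (swap(3, 4)): offset=4, physical=[B,A,C,D,E,F,G], logical=[E,F,G,B,A,C,D]
After op 3 (replace(6, 'l')): offset=4, physical=[B,A,C,l,E,F,G], logical=[E,F,G,B,A,C,l]
After op 4 (replace(2, 'e')): offset=4, physical=[B,A,C,l,E,F,e], logical=[E,F,e,B,A,C,l]
After op 5 (replace(6, 'g')): offset=4, physical=[B,A,C,g,E,F,e], logical=[E,F,e,B,A,C,g]
After op 6 (rotate(-3)): offset=1, physical=[B,A,C,g,E,F,e], logical=[A,C,g,E,F,e,B]

Answer: A,C,g,E,F,e,B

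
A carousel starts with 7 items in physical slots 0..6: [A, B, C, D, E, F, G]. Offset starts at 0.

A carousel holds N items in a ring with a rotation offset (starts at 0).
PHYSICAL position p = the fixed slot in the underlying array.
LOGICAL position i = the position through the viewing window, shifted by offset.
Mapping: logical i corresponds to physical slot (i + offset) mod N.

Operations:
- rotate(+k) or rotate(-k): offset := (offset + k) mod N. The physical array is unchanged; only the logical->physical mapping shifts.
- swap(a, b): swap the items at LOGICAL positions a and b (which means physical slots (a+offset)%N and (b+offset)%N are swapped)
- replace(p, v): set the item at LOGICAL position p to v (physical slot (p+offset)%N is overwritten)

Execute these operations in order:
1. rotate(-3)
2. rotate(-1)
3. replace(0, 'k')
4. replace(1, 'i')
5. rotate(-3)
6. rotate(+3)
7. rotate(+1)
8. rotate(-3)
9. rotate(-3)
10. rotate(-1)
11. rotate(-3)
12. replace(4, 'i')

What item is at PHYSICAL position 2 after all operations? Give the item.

Answer: C

Derivation:
After op 1 (rotate(-3)): offset=4, physical=[A,B,C,D,E,F,G], logical=[E,F,G,A,B,C,D]
After op 2 (rotate(-1)): offset=3, physical=[A,B,C,D,E,F,G], logical=[D,E,F,G,A,B,C]
After op 3 (replace(0, 'k')): offset=3, physical=[A,B,C,k,E,F,G], logical=[k,E,F,G,A,B,C]
After op 4 (replace(1, 'i')): offset=3, physical=[A,B,C,k,i,F,G], logical=[k,i,F,G,A,B,C]
After op 5 (rotate(-3)): offset=0, physical=[A,B,C,k,i,F,G], logical=[A,B,C,k,i,F,G]
After op 6 (rotate(+3)): offset=3, physical=[A,B,C,k,i,F,G], logical=[k,i,F,G,A,B,C]
After op 7 (rotate(+1)): offset=4, physical=[A,B,C,k,i,F,G], logical=[i,F,G,A,B,C,k]
After op 8 (rotate(-3)): offset=1, physical=[A,B,C,k,i,F,G], logical=[B,C,k,i,F,G,A]
After op 9 (rotate(-3)): offset=5, physical=[A,B,C,k,i,F,G], logical=[F,G,A,B,C,k,i]
After op 10 (rotate(-1)): offset=4, physical=[A,B,C,k,i,F,G], logical=[i,F,G,A,B,C,k]
After op 11 (rotate(-3)): offset=1, physical=[A,B,C,k,i,F,G], logical=[B,C,k,i,F,G,A]
After op 12 (replace(4, 'i')): offset=1, physical=[A,B,C,k,i,i,G], logical=[B,C,k,i,i,G,A]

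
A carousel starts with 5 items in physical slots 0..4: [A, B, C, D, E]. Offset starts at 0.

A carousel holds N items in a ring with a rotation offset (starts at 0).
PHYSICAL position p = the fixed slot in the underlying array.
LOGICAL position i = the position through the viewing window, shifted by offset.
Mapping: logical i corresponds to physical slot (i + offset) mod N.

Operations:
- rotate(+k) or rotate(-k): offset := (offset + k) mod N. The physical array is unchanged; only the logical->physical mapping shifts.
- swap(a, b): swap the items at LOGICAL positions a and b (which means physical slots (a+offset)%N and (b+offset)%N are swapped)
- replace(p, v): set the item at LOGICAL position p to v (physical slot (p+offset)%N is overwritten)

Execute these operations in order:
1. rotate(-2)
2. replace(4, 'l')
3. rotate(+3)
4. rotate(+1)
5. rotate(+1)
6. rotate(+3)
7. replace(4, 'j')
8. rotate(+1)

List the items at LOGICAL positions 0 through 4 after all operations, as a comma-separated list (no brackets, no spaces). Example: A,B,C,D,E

After op 1 (rotate(-2)): offset=3, physical=[A,B,C,D,E], logical=[D,E,A,B,C]
After op 2 (replace(4, 'l')): offset=3, physical=[A,B,l,D,E], logical=[D,E,A,B,l]
After op 3 (rotate(+3)): offset=1, physical=[A,B,l,D,E], logical=[B,l,D,E,A]
After op 4 (rotate(+1)): offset=2, physical=[A,B,l,D,E], logical=[l,D,E,A,B]
After op 5 (rotate(+1)): offset=3, physical=[A,B,l,D,E], logical=[D,E,A,B,l]
After op 6 (rotate(+3)): offset=1, physical=[A,B,l,D,E], logical=[B,l,D,E,A]
After op 7 (replace(4, 'j')): offset=1, physical=[j,B,l,D,E], logical=[B,l,D,E,j]
After op 8 (rotate(+1)): offset=2, physical=[j,B,l,D,E], logical=[l,D,E,j,B]

Answer: l,D,E,j,B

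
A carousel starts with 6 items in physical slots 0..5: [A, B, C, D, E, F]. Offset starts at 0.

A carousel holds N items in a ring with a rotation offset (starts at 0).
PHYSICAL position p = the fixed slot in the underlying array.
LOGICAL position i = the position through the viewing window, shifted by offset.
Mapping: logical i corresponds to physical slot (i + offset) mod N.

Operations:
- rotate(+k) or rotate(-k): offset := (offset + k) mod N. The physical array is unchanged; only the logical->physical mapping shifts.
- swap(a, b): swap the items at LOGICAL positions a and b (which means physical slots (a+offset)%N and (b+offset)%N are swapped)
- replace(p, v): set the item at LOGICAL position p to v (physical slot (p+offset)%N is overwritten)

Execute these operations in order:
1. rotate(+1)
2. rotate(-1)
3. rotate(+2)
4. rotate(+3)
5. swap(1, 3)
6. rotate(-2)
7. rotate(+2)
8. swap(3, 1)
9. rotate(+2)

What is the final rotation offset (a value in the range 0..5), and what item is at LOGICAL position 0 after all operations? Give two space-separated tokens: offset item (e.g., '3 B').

After op 1 (rotate(+1)): offset=1, physical=[A,B,C,D,E,F], logical=[B,C,D,E,F,A]
After op 2 (rotate(-1)): offset=0, physical=[A,B,C,D,E,F], logical=[A,B,C,D,E,F]
After op 3 (rotate(+2)): offset=2, physical=[A,B,C,D,E,F], logical=[C,D,E,F,A,B]
After op 4 (rotate(+3)): offset=5, physical=[A,B,C,D,E,F], logical=[F,A,B,C,D,E]
After op 5 (swap(1, 3)): offset=5, physical=[C,B,A,D,E,F], logical=[F,C,B,A,D,E]
After op 6 (rotate(-2)): offset=3, physical=[C,B,A,D,E,F], logical=[D,E,F,C,B,A]
After op 7 (rotate(+2)): offset=5, physical=[C,B,A,D,E,F], logical=[F,C,B,A,D,E]
After op 8 (swap(3, 1)): offset=5, physical=[A,B,C,D,E,F], logical=[F,A,B,C,D,E]
After op 9 (rotate(+2)): offset=1, physical=[A,B,C,D,E,F], logical=[B,C,D,E,F,A]

Answer: 1 B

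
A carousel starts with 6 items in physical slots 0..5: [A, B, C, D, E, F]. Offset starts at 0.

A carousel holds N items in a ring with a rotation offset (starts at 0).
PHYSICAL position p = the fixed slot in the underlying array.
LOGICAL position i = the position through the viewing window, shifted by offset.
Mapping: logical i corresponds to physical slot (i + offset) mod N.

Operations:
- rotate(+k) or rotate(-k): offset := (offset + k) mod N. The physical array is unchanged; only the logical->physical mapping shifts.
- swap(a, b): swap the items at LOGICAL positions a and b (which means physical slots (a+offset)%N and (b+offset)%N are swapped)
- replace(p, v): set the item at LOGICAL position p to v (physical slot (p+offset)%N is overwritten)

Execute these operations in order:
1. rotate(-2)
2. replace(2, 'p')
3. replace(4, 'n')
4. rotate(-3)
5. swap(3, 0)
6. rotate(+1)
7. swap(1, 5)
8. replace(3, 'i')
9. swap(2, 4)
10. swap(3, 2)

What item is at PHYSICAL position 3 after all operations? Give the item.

After op 1 (rotate(-2)): offset=4, physical=[A,B,C,D,E,F], logical=[E,F,A,B,C,D]
After op 2 (replace(2, 'p')): offset=4, physical=[p,B,C,D,E,F], logical=[E,F,p,B,C,D]
After op 3 (replace(4, 'n')): offset=4, physical=[p,B,n,D,E,F], logical=[E,F,p,B,n,D]
After op 4 (rotate(-3)): offset=1, physical=[p,B,n,D,E,F], logical=[B,n,D,E,F,p]
After op 5 (swap(3, 0)): offset=1, physical=[p,E,n,D,B,F], logical=[E,n,D,B,F,p]
After op 6 (rotate(+1)): offset=2, physical=[p,E,n,D,B,F], logical=[n,D,B,F,p,E]
After op 7 (swap(1, 5)): offset=2, physical=[p,D,n,E,B,F], logical=[n,E,B,F,p,D]
After op 8 (replace(3, 'i')): offset=2, physical=[p,D,n,E,B,i], logical=[n,E,B,i,p,D]
After op 9 (swap(2, 4)): offset=2, physical=[B,D,n,E,p,i], logical=[n,E,p,i,B,D]
After op 10 (swap(3, 2)): offset=2, physical=[B,D,n,E,i,p], logical=[n,E,i,p,B,D]

Answer: E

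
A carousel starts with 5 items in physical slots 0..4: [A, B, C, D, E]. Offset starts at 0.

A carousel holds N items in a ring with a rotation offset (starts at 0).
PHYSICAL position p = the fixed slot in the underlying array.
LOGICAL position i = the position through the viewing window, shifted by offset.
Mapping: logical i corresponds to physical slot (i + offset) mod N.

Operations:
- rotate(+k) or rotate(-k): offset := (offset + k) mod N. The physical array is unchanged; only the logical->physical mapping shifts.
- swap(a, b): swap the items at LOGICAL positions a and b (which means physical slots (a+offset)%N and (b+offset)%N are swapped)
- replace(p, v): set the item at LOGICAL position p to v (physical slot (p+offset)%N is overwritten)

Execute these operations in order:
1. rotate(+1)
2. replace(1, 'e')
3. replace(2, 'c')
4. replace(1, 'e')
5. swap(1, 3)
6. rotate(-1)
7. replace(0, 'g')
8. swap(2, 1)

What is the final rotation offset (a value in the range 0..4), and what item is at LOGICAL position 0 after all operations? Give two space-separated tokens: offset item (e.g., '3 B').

Answer: 0 g

Derivation:
After op 1 (rotate(+1)): offset=1, physical=[A,B,C,D,E], logical=[B,C,D,E,A]
After op 2 (replace(1, 'e')): offset=1, physical=[A,B,e,D,E], logical=[B,e,D,E,A]
After op 3 (replace(2, 'c')): offset=1, physical=[A,B,e,c,E], logical=[B,e,c,E,A]
After op 4 (replace(1, 'e')): offset=1, physical=[A,B,e,c,E], logical=[B,e,c,E,A]
After op 5 (swap(1, 3)): offset=1, physical=[A,B,E,c,e], logical=[B,E,c,e,A]
After op 6 (rotate(-1)): offset=0, physical=[A,B,E,c,e], logical=[A,B,E,c,e]
After op 7 (replace(0, 'g')): offset=0, physical=[g,B,E,c,e], logical=[g,B,E,c,e]
After op 8 (swap(2, 1)): offset=0, physical=[g,E,B,c,e], logical=[g,E,B,c,e]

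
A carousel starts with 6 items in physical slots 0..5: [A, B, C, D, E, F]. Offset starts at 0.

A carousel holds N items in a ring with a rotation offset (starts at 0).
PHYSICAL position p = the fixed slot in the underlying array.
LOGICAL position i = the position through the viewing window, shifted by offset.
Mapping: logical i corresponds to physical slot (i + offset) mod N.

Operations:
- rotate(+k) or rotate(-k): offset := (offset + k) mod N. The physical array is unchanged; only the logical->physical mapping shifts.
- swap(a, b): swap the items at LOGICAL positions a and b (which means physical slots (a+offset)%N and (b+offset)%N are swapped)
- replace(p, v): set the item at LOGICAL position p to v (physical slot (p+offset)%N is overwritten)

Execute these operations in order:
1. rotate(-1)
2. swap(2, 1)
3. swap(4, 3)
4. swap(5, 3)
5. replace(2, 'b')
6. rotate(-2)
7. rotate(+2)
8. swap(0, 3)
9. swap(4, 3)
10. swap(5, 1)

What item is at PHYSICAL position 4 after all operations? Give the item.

After op 1 (rotate(-1)): offset=5, physical=[A,B,C,D,E,F], logical=[F,A,B,C,D,E]
After op 2 (swap(2, 1)): offset=5, physical=[B,A,C,D,E,F], logical=[F,B,A,C,D,E]
After op 3 (swap(4, 3)): offset=5, physical=[B,A,D,C,E,F], logical=[F,B,A,D,C,E]
After op 4 (swap(5, 3)): offset=5, physical=[B,A,E,C,D,F], logical=[F,B,A,E,C,D]
After op 5 (replace(2, 'b')): offset=5, physical=[B,b,E,C,D,F], logical=[F,B,b,E,C,D]
After op 6 (rotate(-2)): offset=3, physical=[B,b,E,C,D,F], logical=[C,D,F,B,b,E]
After op 7 (rotate(+2)): offset=5, physical=[B,b,E,C,D,F], logical=[F,B,b,E,C,D]
After op 8 (swap(0, 3)): offset=5, physical=[B,b,F,C,D,E], logical=[E,B,b,F,C,D]
After op 9 (swap(4, 3)): offset=5, physical=[B,b,C,F,D,E], logical=[E,B,b,C,F,D]
After op 10 (swap(5, 1)): offset=5, physical=[D,b,C,F,B,E], logical=[E,D,b,C,F,B]

Answer: B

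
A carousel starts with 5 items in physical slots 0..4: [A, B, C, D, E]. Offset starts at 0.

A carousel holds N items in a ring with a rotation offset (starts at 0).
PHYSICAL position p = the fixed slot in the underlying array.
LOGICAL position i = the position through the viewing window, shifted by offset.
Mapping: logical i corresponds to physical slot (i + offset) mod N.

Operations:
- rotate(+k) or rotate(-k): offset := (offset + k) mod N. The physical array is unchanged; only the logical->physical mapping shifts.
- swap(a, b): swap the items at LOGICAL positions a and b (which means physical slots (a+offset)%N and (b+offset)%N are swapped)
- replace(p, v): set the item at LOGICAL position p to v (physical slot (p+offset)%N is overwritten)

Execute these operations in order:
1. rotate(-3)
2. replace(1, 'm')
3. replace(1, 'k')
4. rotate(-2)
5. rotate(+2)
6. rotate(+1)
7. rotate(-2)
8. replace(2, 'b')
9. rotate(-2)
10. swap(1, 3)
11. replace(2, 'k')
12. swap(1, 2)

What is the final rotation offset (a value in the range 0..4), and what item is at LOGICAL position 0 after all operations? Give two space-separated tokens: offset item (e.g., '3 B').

After op 1 (rotate(-3)): offset=2, physical=[A,B,C,D,E], logical=[C,D,E,A,B]
After op 2 (replace(1, 'm')): offset=2, physical=[A,B,C,m,E], logical=[C,m,E,A,B]
After op 3 (replace(1, 'k')): offset=2, physical=[A,B,C,k,E], logical=[C,k,E,A,B]
After op 4 (rotate(-2)): offset=0, physical=[A,B,C,k,E], logical=[A,B,C,k,E]
After op 5 (rotate(+2)): offset=2, physical=[A,B,C,k,E], logical=[C,k,E,A,B]
After op 6 (rotate(+1)): offset=3, physical=[A,B,C,k,E], logical=[k,E,A,B,C]
After op 7 (rotate(-2)): offset=1, physical=[A,B,C,k,E], logical=[B,C,k,E,A]
After op 8 (replace(2, 'b')): offset=1, physical=[A,B,C,b,E], logical=[B,C,b,E,A]
After op 9 (rotate(-2)): offset=4, physical=[A,B,C,b,E], logical=[E,A,B,C,b]
After op 10 (swap(1, 3)): offset=4, physical=[C,B,A,b,E], logical=[E,C,B,A,b]
After op 11 (replace(2, 'k')): offset=4, physical=[C,k,A,b,E], logical=[E,C,k,A,b]
After op 12 (swap(1, 2)): offset=4, physical=[k,C,A,b,E], logical=[E,k,C,A,b]

Answer: 4 E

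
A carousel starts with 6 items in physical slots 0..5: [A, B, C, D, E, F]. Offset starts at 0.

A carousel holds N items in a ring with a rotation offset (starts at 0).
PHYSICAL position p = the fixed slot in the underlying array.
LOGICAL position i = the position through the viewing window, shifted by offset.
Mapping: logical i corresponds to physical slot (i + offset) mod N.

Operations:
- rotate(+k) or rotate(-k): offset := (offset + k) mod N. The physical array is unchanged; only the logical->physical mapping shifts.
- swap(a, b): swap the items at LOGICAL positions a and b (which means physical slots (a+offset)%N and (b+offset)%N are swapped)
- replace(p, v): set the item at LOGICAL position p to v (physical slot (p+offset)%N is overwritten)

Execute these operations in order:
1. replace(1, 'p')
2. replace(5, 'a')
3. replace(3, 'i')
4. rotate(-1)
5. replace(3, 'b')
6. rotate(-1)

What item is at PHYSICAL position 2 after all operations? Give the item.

Answer: b

Derivation:
After op 1 (replace(1, 'p')): offset=0, physical=[A,p,C,D,E,F], logical=[A,p,C,D,E,F]
After op 2 (replace(5, 'a')): offset=0, physical=[A,p,C,D,E,a], logical=[A,p,C,D,E,a]
After op 3 (replace(3, 'i')): offset=0, physical=[A,p,C,i,E,a], logical=[A,p,C,i,E,a]
After op 4 (rotate(-1)): offset=5, physical=[A,p,C,i,E,a], logical=[a,A,p,C,i,E]
After op 5 (replace(3, 'b')): offset=5, physical=[A,p,b,i,E,a], logical=[a,A,p,b,i,E]
After op 6 (rotate(-1)): offset=4, physical=[A,p,b,i,E,a], logical=[E,a,A,p,b,i]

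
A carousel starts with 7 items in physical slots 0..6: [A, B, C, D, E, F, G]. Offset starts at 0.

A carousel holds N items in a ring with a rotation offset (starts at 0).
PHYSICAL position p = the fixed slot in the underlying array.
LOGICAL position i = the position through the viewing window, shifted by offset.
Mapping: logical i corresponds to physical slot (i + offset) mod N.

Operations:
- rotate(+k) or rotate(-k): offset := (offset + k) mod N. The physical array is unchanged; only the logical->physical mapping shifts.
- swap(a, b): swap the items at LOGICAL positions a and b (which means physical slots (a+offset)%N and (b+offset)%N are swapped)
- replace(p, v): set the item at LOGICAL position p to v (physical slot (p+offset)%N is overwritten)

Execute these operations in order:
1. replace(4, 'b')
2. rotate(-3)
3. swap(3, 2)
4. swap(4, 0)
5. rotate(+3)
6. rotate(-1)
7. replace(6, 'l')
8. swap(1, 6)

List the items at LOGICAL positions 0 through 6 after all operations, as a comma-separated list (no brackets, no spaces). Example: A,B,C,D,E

After op 1 (replace(4, 'b')): offset=0, physical=[A,B,C,D,b,F,G], logical=[A,B,C,D,b,F,G]
After op 2 (rotate(-3)): offset=4, physical=[A,B,C,D,b,F,G], logical=[b,F,G,A,B,C,D]
After op 3 (swap(3, 2)): offset=4, physical=[G,B,C,D,b,F,A], logical=[b,F,A,G,B,C,D]
After op 4 (swap(4, 0)): offset=4, physical=[G,b,C,D,B,F,A], logical=[B,F,A,G,b,C,D]
After op 5 (rotate(+3)): offset=0, physical=[G,b,C,D,B,F,A], logical=[G,b,C,D,B,F,A]
After op 6 (rotate(-1)): offset=6, physical=[G,b,C,D,B,F,A], logical=[A,G,b,C,D,B,F]
After op 7 (replace(6, 'l')): offset=6, physical=[G,b,C,D,B,l,A], logical=[A,G,b,C,D,B,l]
After op 8 (swap(1, 6)): offset=6, physical=[l,b,C,D,B,G,A], logical=[A,l,b,C,D,B,G]

Answer: A,l,b,C,D,B,G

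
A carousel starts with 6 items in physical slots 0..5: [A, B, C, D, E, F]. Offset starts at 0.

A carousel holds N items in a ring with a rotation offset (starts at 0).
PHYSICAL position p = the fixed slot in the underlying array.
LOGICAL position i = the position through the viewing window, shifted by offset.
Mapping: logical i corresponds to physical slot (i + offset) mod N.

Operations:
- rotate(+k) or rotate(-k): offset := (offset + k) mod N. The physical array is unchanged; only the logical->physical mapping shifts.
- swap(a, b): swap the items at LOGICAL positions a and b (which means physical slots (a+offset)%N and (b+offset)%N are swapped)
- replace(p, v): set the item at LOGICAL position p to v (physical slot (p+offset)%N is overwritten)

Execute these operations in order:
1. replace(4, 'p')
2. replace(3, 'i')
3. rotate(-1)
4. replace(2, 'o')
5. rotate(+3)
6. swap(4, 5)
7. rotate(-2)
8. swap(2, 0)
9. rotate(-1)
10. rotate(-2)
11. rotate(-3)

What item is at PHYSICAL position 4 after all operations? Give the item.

Answer: p

Derivation:
After op 1 (replace(4, 'p')): offset=0, physical=[A,B,C,D,p,F], logical=[A,B,C,D,p,F]
After op 2 (replace(3, 'i')): offset=0, physical=[A,B,C,i,p,F], logical=[A,B,C,i,p,F]
After op 3 (rotate(-1)): offset=5, physical=[A,B,C,i,p,F], logical=[F,A,B,C,i,p]
After op 4 (replace(2, 'o')): offset=5, physical=[A,o,C,i,p,F], logical=[F,A,o,C,i,p]
After op 5 (rotate(+3)): offset=2, physical=[A,o,C,i,p,F], logical=[C,i,p,F,A,o]
After op 6 (swap(4, 5)): offset=2, physical=[o,A,C,i,p,F], logical=[C,i,p,F,o,A]
After op 7 (rotate(-2)): offset=0, physical=[o,A,C,i,p,F], logical=[o,A,C,i,p,F]
After op 8 (swap(2, 0)): offset=0, physical=[C,A,o,i,p,F], logical=[C,A,o,i,p,F]
After op 9 (rotate(-1)): offset=5, physical=[C,A,o,i,p,F], logical=[F,C,A,o,i,p]
After op 10 (rotate(-2)): offset=3, physical=[C,A,o,i,p,F], logical=[i,p,F,C,A,o]
After op 11 (rotate(-3)): offset=0, physical=[C,A,o,i,p,F], logical=[C,A,o,i,p,F]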